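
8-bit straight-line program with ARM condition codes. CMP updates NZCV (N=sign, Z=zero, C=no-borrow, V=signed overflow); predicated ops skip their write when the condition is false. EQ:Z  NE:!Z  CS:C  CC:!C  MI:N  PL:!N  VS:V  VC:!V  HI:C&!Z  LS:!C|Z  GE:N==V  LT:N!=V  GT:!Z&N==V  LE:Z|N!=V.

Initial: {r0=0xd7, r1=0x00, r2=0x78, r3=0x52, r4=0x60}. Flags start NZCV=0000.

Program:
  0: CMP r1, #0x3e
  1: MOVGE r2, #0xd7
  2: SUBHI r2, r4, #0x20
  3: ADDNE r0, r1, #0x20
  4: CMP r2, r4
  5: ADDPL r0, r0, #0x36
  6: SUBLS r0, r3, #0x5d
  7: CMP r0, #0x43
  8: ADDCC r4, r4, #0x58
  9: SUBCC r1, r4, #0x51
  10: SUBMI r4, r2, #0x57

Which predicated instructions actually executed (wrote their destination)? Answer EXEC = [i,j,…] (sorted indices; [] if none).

EXEC = [3,5]

0: ✓ CMP  NZCV=1000
1: · MOVGE
2: · SUBHI
3: ✓ ADDNE  r0←0x20
4: ✓ CMP  NZCV=0010
5: ✓ ADDPL  r0←0x56
6: · SUBLS
7: ✓ CMP  NZCV=0010
8: · ADDCC
9: · SUBCC
10: · SUBMI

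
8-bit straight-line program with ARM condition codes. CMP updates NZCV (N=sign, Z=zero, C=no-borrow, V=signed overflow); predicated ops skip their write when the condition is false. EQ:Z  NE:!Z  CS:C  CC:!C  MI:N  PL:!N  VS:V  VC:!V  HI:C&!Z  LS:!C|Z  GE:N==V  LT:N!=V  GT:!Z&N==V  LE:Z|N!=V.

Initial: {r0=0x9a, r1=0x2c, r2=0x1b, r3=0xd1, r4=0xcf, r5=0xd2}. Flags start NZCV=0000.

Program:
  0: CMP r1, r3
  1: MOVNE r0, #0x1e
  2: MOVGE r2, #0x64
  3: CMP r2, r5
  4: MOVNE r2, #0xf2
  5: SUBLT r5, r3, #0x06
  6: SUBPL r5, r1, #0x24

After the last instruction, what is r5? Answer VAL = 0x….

[0] flags=0000 → (cmp)
[1] flags=0000 NE?T → r0=0x1e
[2] flags=0000 GE?T → r2=0x64
[3] flags=1001 → (cmp)
[4] flags=1001 NE?T → r2=0xf2
[5] flags=1001 LT?F → skip
[6] flags=1001 PL?F → skip

VAL = 0xd2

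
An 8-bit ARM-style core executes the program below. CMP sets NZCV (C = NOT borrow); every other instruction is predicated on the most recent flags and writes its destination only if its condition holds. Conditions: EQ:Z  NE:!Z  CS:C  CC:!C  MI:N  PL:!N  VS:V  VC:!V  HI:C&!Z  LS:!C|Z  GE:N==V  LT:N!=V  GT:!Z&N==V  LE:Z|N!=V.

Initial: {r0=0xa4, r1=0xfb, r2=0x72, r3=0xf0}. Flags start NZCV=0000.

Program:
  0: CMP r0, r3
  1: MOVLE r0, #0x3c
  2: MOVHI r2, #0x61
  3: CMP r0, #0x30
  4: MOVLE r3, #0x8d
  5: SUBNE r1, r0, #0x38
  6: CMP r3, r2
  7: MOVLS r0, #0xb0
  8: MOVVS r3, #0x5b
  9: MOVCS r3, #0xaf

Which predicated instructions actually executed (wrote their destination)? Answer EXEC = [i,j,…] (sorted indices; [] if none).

EXEC = [1,5,8,9]

[0] flags=1000 → (cmp)
[1] flags=1000 LE?T → r0=0x3c
[2] flags=1000 HI?F → skip
[3] flags=0010 → (cmp)
[4] flags=0010 LE?F → skip
[5] flags=0010 NE?T → r1=0x04
[6] flags=0011 → (cmp)
[7] flags=0011 LS?F → skip
[8] flags=0011 VS?T → r3=0x5b
[9] flags=0011 CS?T → r3=0xaf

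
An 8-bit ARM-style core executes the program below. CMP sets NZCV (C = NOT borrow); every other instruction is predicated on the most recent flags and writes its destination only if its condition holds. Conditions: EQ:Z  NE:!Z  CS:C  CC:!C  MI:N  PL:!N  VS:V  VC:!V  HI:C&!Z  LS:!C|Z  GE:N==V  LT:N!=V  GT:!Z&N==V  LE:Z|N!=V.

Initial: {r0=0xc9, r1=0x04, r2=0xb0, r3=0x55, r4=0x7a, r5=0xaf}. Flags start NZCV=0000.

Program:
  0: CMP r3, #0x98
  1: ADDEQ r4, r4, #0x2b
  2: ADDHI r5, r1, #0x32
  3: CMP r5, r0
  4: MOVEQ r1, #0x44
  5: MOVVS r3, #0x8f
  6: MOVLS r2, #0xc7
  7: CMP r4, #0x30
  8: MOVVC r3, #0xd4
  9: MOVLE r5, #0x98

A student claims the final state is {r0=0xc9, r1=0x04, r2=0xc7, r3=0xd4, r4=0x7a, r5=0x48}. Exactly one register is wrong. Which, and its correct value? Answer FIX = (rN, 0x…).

FIX = (r5, 0xaf)

0: ✓ CMP  NZCV=1001
1: · ADDEQ
2: · ADDHI
3: ✓ CMP  NZCV=1000
4: · MOVEQ
5: · MOVVS
6: ✓ MOVLS  r2←0xc7
7: ✓ CMP  NZCV=0010
8: ✓ MOVVC  r3←0xd4
9: · MOVLE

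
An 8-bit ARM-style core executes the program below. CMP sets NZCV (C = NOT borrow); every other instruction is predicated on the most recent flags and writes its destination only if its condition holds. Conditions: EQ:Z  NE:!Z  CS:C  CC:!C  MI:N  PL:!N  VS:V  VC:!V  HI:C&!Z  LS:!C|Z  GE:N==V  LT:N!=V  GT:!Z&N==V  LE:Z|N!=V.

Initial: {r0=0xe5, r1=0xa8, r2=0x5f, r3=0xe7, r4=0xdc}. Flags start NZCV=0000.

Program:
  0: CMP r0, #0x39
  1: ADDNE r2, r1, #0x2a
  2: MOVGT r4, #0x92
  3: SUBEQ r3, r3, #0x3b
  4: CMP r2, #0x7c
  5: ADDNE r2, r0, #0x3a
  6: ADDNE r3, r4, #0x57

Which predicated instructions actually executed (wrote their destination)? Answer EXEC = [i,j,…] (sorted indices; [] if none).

EXEC = [1,5,6]

[0] flags=1010 → (cmp)
[1] flags=1010 NE?T → r2=0xd2
[2] flags=1010 GT?F → skip
[3] flags=1010 EQ?F → skip
[4] flags=0011 → (cmp)
[5] flags=0011 NE?T → r2=0x1f
[6] flags=0011 NE?T → r3=0x33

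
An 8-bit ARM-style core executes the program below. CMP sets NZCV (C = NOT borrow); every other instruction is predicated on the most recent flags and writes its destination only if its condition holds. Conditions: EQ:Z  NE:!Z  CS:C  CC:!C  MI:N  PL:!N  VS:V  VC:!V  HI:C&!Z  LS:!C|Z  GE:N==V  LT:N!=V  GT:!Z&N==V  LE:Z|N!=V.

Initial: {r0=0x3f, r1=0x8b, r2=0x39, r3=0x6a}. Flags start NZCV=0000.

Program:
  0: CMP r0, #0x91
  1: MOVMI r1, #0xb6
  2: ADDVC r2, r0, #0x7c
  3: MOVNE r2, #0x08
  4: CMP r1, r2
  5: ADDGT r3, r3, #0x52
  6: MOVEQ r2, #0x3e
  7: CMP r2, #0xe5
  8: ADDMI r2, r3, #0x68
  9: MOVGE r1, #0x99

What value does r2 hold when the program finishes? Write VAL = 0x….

VAL = 0x08

0: ✓ CMP  NZCV=1001
1: ✓ MOVMI  r1←0xb6
2: · ADDVC
3: ✓ MOVNE  r2←0x08
4: ✓ CMP  NZCV=1010
5: · ADDGT
6: · MOVEQ
7: ✓ CMP  NZCV=0000
8: · ADDMI
9: ✓ MOVGE  r1←0x99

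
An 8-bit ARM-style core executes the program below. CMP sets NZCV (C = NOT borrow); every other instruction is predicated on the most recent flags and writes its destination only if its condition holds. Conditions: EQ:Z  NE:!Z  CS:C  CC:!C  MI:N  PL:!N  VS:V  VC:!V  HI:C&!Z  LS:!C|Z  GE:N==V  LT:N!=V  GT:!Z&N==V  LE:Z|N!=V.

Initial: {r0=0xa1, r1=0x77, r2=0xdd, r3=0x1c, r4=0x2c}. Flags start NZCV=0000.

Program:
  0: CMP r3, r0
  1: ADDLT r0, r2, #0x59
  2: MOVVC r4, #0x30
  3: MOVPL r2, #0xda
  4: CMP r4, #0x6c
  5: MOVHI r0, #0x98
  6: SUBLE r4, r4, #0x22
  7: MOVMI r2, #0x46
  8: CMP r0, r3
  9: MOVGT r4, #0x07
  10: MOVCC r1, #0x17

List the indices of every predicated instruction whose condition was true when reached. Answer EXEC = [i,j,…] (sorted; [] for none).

[0] flags=0000 → (cmp)
[1] flags=0000 LT?F → skip
[2] flags=0000 VC?T → r4=0x30
[3] flags=0000 PL?T → r2=0xda
[4] flags=1000 → (cmp)
[5] flags=1000 HI?F → skip
[6] flags=1000 LE?T → r4=0x0e
[7] flags=1000 MI?T → r2=0x46
[8] flags=1010 → (cmp)
[9] flags=1010 GT?F → skip
[10] flags=1010 CC?F → skip

EXEC = [2,3,6,7]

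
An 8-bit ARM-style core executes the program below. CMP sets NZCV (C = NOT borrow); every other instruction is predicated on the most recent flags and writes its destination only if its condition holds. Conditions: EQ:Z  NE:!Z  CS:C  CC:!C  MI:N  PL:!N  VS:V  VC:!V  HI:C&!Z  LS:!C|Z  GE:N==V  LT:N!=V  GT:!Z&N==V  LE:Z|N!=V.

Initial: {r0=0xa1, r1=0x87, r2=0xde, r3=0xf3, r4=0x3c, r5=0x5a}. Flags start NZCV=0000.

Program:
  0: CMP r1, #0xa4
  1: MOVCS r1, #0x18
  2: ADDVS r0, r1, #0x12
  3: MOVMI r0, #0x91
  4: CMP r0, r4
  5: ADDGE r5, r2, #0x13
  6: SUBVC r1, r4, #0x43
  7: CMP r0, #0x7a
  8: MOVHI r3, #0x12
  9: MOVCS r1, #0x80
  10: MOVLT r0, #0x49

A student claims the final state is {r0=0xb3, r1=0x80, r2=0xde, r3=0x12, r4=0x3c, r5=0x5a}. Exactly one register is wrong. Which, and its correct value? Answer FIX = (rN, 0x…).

0: ✓ CMP  NZCV=1000
1: · MOVCS
2: · ADDVS
3: ✓ MOVMI  r0←0x91
4: ✓ CMP  NZCV=0011
5: · ADDGE
6: · SUBVC
7: ✓ CMP  NZCV=0011
8: ✓ MOVHI  r3←0x12
9: ✓ MOVCS  r1←0x80
10: ✓ MOVLT  r0←0x49

FIX = (r0, 0x49)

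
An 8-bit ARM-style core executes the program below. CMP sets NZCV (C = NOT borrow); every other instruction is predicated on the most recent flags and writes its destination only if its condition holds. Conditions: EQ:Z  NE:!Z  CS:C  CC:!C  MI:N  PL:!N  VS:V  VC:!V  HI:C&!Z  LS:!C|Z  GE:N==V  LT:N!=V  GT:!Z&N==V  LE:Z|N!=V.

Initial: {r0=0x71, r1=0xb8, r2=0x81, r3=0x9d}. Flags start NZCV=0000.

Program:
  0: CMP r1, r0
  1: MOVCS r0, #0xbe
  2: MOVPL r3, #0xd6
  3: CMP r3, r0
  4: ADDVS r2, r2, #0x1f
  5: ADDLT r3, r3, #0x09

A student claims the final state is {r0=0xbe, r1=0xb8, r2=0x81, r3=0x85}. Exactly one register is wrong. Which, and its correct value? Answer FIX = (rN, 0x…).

[0] flags=0011 → (cmp)
[1] flags=0011 CS?T → r0=0xbe
[2] flags=0011 PL?T → r3=0xd6
[3] flags=0010 → (cmp)
[4] flags=0010 VS?F → skip
[5] flags=0010 LT?F → skip

FIX = (r3, 0xd6)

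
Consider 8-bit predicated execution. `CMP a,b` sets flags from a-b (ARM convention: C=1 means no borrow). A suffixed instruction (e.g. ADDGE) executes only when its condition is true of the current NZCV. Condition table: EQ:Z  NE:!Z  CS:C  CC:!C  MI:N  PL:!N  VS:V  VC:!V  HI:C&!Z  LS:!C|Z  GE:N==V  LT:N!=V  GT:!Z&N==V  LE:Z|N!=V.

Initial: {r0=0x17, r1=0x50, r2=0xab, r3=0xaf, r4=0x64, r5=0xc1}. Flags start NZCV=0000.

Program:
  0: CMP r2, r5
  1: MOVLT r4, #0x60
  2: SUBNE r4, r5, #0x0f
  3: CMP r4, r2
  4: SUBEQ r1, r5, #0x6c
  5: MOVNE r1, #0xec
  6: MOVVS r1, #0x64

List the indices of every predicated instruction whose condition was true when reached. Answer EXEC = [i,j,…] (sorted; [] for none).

EXEC = [1,2,5]

[0] flags=1000 → (cmp)
[1] flags=1000 LT?T → r4=0x60
[2] flags=1000 NE?T → r4=0xb2
[3] flags=0010 → (cmp)
[4] flags=0010 EQ?F → skip
[5] flags=0010 NE?T → r1=0xec
[6] flags=0010 VS?F → skip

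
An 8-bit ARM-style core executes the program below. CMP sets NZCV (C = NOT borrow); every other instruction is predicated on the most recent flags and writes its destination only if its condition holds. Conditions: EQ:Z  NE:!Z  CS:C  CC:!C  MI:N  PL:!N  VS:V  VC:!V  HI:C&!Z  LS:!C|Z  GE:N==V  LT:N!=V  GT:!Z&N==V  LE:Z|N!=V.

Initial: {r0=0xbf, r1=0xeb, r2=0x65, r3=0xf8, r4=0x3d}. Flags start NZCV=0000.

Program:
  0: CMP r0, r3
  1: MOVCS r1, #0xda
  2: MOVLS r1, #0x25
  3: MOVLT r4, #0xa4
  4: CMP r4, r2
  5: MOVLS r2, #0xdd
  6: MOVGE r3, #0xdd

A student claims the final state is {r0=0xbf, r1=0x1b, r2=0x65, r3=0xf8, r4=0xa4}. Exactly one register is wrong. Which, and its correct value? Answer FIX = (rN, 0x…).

FIX = (r1, 0x25)

0: ✓ CMP  NZCV=1000
1: · MOVCS
2: ✓ MOVLS  r1←0x25
3: ✓ MOVLT  r4←0xa4
4: ✓ CMP  NZCV=0011
5: · MOVLS
6: · MOVGE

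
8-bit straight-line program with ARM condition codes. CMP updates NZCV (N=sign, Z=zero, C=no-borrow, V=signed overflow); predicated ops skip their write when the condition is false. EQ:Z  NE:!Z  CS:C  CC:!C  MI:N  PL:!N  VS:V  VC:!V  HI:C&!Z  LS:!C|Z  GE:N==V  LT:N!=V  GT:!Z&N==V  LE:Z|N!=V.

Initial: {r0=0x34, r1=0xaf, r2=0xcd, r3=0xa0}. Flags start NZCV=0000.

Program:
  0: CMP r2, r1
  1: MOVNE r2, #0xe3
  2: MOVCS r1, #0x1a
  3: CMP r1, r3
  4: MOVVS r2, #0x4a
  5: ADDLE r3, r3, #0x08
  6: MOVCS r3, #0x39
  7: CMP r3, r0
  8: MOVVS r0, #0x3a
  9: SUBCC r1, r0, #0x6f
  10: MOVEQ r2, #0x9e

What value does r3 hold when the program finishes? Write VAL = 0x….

VAL = 0xa0

[0] flags=0010 → (cmp)
[1] flags=0010 NE?T → r2=0xe3
[2] flags=0010 CS?T → r1=0x1a
[3] flags=0000 → (cmp)
[4] flags=0000 VS?F → skip
[5] flags=0000 LE?F → skip
[6] flags=0000 CS?F → skip
[7] flags=0011 → (cmp)
[8] flags=0011 VS?T → r0=0x3a
[9] flags=0011 CC?F → skip
[10] flags=0011 EQ?F → skip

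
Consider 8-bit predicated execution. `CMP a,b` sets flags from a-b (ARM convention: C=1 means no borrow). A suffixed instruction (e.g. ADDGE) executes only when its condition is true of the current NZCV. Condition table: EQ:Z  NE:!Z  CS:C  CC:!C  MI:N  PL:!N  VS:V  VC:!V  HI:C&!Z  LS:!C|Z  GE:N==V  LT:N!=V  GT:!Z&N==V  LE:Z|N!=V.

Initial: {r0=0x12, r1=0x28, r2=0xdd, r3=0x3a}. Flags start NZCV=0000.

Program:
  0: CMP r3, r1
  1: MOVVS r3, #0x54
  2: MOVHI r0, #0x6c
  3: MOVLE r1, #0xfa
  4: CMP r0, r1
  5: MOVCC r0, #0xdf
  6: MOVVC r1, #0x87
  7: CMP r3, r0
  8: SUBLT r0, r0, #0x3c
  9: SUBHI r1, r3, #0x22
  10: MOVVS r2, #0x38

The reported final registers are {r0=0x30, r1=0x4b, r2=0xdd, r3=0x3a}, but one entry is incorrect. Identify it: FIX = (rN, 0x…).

[0] flags=0010 → (cmp)
[1] flags=0010 VS?F → skip
[2] flags=0010 HI?T → r0=0x6c
[3] flags=0010 LE?F → skip
[4] flags=0010 → (cmp)
[5] flags=0010 CC?F → skip
[6] flags=0010 VC?T → r1=0x87
[7] flags=1000 → (cmp)
[8] flags=1000 LT?T → r0=0x30
[9] flags=1000 HI?F → skip
[10] flags=1000 VS?F → skip

FIX = (r1, 0x87)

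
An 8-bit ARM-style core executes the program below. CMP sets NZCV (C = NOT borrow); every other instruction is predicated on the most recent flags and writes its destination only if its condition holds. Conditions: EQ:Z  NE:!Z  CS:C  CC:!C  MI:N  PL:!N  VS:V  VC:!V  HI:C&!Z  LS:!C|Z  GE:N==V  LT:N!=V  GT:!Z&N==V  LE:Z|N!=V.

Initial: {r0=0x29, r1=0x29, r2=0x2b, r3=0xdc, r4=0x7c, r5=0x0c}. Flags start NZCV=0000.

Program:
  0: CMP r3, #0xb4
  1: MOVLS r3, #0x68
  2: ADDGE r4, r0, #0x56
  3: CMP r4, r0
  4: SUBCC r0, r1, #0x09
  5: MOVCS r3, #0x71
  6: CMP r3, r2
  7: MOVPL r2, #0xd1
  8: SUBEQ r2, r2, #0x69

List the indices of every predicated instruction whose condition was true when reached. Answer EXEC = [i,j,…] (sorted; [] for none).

[0] flags=0010 → (cmp)
[1] flags=0010 LS?F → skip
[2] flags=0010 GE?T → r4=0x7f
[3] flags=0010 → (cmp)
[4] flags=0010 CC?F → skip
[5] flags=0010 CS?T → r3=0x71
[6] flags=0010 → (cmp)
[7] flags=0010 PL?T → r2=0xd1
[8] flags=0010 EQ?F → skip

EXEC = [2,5,7]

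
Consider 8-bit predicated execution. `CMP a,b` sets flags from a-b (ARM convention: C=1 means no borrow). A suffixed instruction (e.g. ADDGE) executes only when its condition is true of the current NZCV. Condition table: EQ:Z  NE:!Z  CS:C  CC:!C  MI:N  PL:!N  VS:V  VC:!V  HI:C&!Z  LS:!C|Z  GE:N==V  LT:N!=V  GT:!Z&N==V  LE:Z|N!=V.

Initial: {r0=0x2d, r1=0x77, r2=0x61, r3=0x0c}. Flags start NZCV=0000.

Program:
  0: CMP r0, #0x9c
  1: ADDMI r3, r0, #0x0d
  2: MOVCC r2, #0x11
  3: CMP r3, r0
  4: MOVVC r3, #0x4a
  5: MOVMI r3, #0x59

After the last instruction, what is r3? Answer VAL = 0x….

[0] flags=1001 → (cmp)
[1] flags=1001 MI?T → r3=0x3a
[2] flags=1001 CC?T → r2=0x11
[3] flags=0010 → (cmp)
[4] flags=0010 VC?T → r3=0x4a
[5] flags=0010 MI?F → skip

VAL = 0x4a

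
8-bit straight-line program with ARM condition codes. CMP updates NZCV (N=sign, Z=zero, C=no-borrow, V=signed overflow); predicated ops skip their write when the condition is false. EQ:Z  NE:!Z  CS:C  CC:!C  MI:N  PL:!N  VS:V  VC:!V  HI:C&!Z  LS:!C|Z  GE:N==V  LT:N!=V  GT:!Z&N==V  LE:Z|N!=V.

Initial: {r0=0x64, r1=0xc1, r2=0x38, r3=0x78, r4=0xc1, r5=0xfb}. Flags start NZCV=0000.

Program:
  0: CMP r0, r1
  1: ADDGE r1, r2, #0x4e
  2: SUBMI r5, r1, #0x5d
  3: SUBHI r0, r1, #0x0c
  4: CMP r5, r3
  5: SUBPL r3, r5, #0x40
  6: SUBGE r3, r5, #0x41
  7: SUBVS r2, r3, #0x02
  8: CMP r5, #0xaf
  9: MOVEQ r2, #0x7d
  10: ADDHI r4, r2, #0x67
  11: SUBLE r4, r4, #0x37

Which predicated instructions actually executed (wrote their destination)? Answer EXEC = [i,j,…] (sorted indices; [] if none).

0: ✓ CMP  NZCV=1001
1: ✓ ADDGE  r1←0x86
2: ✓ SUBMI  r5←0x29
3: · SUBHI
4: ✓ CMP  NZCV=1000
5: · SUBPL
6: · SUBGE
7: · SUBVS
8: ✓ CMP  NZCV=0000
9: · MOVEQ
10: · ADDHI
11: · SUBLE

EXEC = [1,2]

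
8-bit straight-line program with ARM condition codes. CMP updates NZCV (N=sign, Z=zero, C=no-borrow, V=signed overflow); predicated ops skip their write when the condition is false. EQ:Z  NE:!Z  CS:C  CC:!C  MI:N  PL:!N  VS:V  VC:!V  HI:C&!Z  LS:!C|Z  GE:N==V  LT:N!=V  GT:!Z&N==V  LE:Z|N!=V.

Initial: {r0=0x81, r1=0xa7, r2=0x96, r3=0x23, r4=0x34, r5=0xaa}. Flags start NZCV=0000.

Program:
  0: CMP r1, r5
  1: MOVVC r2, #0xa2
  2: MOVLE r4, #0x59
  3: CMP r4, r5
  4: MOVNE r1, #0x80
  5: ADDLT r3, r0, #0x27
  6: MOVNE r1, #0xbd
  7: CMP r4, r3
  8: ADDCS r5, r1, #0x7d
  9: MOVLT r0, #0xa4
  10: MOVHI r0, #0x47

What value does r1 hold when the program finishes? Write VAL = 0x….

0: ✓ CMP  NZCV=1000
1: ✓ MOVVC  r2←0xa2
2: ✓ MOVLE  r4←0x59
3: ✓ CMP  NZCV=1001
4: ✓ MOVNE  r1←0x80
5: · ADDLT
6: ✓ MOVNE  r1←0xbd
7: ✓ CMP  NZCV=0010
8: ✓ ADDCS  r5←0x3a
9: · MOVLT
10: ✓ MOVHI  r0←0x47

VAL = 0xbd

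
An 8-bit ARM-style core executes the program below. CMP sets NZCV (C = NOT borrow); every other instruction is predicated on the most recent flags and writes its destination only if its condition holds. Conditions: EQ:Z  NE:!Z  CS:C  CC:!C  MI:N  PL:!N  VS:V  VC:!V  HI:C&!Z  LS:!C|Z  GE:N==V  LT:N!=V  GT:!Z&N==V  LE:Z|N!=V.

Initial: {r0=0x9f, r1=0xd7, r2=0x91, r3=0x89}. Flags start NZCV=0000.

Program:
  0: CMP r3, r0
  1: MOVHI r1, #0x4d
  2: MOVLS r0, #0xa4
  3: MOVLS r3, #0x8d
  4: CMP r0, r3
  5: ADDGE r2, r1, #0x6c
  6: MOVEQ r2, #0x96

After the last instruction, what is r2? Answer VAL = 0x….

VAL = 0x43

0: ✓ CMP  NZCV=1000
1: · MOVHI
2: ✓ MOVLS  r0←0xa4
3: ✓ MOVLS  r3←0x8d
4: ✓ CMP  NZCV=0010
5: ✓ ADDGE  r2←0x43
6: · MOVEQ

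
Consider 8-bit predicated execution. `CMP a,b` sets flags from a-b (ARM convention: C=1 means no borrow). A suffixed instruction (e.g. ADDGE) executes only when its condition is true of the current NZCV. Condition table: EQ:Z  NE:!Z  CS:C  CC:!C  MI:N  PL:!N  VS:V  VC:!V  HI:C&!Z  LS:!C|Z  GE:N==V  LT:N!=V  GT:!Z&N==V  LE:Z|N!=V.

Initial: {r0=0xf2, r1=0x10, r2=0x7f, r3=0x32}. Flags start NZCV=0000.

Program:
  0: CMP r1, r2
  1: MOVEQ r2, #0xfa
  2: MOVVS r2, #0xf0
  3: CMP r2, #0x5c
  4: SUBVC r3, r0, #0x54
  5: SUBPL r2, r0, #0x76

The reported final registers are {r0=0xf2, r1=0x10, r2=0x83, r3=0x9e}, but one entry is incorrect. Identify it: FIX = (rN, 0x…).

[0] flags=1000 → (cmp)
[1] flags=1000 EQ?F → skip
[2] flags=1000 VS?F → skip
[3] flags=0010 → (cmp)
[4] flags=0010 VC?T → r3=0x9e
[5] flags=0010 PL?T → r2=0x7c

FIX = (r2, 0x7c)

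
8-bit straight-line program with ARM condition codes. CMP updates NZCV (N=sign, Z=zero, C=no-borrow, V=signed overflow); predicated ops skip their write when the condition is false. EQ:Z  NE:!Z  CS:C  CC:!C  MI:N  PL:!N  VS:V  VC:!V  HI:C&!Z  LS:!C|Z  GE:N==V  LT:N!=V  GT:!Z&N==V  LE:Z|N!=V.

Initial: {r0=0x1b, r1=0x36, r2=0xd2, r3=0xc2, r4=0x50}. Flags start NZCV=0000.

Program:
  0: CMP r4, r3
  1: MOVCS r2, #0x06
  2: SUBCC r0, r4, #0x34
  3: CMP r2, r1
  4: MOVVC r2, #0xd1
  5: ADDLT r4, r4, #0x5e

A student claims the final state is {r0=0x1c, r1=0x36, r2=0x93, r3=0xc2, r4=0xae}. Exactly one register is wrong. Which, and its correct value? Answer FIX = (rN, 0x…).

FIX = (r2, 0xd1)

0: ✓ CMP  NZCV=1001
1: · MOVCS
2: ✓ SUBCC  r0←0x1c
3: ✓ CMP  NZCV=1010
4: ✓ MOVVC  r2←0xd1
5: ✓ ADDLT  r4←0xae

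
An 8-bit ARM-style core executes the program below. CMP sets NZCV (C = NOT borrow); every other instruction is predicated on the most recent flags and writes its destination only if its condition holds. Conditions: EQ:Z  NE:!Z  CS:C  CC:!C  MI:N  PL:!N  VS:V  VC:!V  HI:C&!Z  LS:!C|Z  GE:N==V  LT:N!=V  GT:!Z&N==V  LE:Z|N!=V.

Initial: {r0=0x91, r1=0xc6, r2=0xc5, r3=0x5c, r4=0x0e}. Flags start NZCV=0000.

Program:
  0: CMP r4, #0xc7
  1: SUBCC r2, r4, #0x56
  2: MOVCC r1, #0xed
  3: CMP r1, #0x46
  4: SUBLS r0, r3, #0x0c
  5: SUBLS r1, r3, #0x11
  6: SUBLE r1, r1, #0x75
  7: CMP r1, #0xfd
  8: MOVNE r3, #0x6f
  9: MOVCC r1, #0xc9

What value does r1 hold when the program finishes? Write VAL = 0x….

VAL = 0xc9

0: ✓ CMP  NZCV=0000
1: ✓ SUBCC  r2←0xb8
2: ✓ MOVCC  r1←0xed
3: ✓ CMP  NZCV=1010
4: · SUBLS
5: · SUBLS
6: ✓ SUBLE  r1←0x78
7: ✓ CMP  NZCV=0000
8: ✓ MOVNE  r3←0x6f
9: ✓ MOVCC  r1←0xc9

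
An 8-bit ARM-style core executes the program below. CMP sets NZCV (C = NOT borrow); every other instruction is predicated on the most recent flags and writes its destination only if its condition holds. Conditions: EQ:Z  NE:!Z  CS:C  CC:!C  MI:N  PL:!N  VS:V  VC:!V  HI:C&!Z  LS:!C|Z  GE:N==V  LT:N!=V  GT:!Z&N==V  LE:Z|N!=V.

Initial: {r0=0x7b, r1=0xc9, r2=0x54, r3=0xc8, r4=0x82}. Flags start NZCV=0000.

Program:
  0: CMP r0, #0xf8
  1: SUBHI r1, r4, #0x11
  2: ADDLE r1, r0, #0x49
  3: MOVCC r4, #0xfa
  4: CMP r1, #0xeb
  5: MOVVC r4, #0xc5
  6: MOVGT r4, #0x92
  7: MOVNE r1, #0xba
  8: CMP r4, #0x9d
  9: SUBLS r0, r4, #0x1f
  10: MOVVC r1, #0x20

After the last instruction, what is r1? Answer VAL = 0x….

VAL = 0x20

0: ✓ CMP  NZCV=1001
1: · SUBHI
2: · ADDLE
3: ✓ MOVCC  r4←0xfa
4: ✓ CMP  NZCV=1000
5: ✓ MOVVC  r4←0xc5
6: · MOVGT
7: ✓ MOVNE  r1←0xba
8: ✓ CMP  NZCV=0010
9: · SUBLS
10: ✓ MOVVC  r1←0x20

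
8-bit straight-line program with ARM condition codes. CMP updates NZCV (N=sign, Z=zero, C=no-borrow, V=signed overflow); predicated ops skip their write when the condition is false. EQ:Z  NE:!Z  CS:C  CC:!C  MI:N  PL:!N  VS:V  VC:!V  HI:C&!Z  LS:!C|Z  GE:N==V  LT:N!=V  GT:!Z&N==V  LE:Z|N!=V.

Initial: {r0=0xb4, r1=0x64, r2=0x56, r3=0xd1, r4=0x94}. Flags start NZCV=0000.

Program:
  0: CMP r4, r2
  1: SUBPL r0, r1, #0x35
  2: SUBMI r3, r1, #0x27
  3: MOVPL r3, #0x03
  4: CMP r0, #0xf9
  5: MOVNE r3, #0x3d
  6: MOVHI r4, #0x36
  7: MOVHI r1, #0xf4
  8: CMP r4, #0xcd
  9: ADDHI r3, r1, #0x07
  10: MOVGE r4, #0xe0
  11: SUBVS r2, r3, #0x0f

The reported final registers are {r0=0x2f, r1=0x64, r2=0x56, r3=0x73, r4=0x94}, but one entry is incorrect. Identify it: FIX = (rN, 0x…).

[0] flags=0011 → (cmp)
[1] flags=0011 PL?T → r0=0x2f
[2] flags=0011 MI?F → skip
[3] flags=0011 PL?T → r3=0x03
[4] flags=0000 → (cmp)
[5] flags=0000 NE?T → r3=0x3d
[6] flags=0000 HI?F → skip
[7] flags=0000 HI?F → skip
[8] flags=1000 → (cmp)
[9] flags=1000 HI?F → skip
[10] flags=1000 GE?F → skip
[11] flags=1000 VS?F → skip

FIX = (r3, 0x3d)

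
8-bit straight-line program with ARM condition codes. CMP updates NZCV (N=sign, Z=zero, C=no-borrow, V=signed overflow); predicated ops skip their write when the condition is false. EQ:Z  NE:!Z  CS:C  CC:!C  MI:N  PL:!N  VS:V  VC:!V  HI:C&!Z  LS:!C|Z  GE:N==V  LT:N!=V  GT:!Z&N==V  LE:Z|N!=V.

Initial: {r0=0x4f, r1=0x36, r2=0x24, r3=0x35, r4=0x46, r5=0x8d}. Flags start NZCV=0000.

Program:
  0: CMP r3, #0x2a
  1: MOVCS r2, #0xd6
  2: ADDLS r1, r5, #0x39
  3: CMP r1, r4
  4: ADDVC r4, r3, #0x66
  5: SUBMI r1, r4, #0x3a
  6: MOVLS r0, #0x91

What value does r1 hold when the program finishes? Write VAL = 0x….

[0] flags=0010 → (cmp)
[1] flags=0010 CS?T → r2=0xd6
[2] flags=0010 LS?F → skip
[3] flags=1000 → (cmp)
[4] flags=1000 VC?T → r4=0x9b
[5] flags=1000 MI?T → r1=0x61
[6] flags=1000 LS?T → r0=0x91

VAL = 0x61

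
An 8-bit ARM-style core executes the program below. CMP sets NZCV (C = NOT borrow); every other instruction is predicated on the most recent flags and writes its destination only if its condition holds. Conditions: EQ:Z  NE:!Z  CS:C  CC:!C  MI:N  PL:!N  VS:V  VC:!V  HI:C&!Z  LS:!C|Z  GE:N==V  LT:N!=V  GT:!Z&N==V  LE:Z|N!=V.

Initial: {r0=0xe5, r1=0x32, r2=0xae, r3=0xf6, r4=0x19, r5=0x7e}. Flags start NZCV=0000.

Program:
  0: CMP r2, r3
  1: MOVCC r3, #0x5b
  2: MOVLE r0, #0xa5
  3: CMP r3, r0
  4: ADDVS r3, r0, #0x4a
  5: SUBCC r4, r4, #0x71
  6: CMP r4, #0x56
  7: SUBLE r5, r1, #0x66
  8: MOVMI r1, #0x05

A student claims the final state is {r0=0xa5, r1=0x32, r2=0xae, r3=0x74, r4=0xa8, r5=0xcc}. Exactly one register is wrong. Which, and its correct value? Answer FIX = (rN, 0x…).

FIX = (r3, 0xef)

[0] flags=1000 → (cmp)
[1] flags=1000 CC?T → r3=0x5b
[2] flags=1000 LE?T → r0=0xa5
[3] flags=1001 → (cmp)
[4] flags=1001 VS?T → r3=0xef
[5] flags=1001 CC?T → r4=0xa8
[6] flags=0011 → (cmp)
[7] flags=0011 LE?T → r5=0xcc
[8] flags=0011 MI?F → skip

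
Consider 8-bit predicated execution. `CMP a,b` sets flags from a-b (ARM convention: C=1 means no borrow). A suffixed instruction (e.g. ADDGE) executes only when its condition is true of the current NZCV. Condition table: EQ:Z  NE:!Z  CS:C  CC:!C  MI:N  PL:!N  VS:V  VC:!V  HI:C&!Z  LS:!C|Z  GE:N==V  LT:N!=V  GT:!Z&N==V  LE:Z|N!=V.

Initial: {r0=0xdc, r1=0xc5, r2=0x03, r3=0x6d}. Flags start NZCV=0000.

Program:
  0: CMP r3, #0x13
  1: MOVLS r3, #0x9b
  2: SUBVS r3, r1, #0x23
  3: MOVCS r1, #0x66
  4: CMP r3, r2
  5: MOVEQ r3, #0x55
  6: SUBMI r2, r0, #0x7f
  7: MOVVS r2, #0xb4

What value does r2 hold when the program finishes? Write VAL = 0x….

VAL = 0x03

[0] flags=0010 → (cmp)
[1] flags=0010 LS?F → skip
[2] flags=0010 VS?F → skip
[3] flags=0010 CS?T → r1=0x66
[4] flags=0010 → (cmp)
[5] flags=0010 EQ?F → skip
[6] flags=0010 MI?F → skip
[7] flags=0010 VS?F → skip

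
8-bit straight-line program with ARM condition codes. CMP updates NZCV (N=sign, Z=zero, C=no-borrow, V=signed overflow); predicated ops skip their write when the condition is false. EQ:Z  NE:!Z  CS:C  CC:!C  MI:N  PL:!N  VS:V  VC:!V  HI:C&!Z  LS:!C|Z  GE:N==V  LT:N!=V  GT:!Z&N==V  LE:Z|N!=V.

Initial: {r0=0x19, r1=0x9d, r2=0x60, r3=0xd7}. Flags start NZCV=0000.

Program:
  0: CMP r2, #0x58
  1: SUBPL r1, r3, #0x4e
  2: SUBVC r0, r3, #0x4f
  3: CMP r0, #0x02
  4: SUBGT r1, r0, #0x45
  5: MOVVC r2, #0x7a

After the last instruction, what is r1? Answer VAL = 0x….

[0] flags=0010 → (cmp)
[1] flags=0010 PL?T → r1=0x89
[2] flags=0010 VC?T → r0=0x88
[3] flags=1010 → (cmp)
[4] flags=1010 GT?F → skip
[5] flags=1010 VC?T → r2=0x7a

VAL = 0x89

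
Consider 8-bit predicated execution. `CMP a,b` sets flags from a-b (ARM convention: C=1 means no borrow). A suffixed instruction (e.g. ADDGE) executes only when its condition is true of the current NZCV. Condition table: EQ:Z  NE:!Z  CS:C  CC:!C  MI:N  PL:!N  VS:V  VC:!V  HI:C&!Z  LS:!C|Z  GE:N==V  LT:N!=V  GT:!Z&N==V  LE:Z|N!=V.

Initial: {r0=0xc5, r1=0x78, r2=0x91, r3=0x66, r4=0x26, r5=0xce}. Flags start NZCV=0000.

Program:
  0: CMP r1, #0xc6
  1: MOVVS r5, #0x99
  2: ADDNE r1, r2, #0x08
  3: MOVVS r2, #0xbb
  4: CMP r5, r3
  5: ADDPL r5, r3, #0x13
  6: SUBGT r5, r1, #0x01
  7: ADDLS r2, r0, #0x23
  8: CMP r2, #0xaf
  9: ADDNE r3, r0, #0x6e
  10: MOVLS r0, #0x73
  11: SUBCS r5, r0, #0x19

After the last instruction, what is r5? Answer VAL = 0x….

[0] flags=1001 → (cmp)
[1] flags=1001 VS?T → r5=0x99
[2] flags=1001 NE?T → r1=0x99
[3] flags=1001 VS?T → r2=0xbb
[4] flags=0011 → (cmp)
[5] flags=0011 PL?T → r5=0x79
[6] flags=0011 GT?F → skip
[7] flags=0011 LS?F → skip
[8] flags=0010 → (cmp)
[9] flags=0010 NE?T → r3=0x33
[10] flags=0010 LS?F → skip
[11] flags=0010 CS?T → r5=0xac

VAL = 0xac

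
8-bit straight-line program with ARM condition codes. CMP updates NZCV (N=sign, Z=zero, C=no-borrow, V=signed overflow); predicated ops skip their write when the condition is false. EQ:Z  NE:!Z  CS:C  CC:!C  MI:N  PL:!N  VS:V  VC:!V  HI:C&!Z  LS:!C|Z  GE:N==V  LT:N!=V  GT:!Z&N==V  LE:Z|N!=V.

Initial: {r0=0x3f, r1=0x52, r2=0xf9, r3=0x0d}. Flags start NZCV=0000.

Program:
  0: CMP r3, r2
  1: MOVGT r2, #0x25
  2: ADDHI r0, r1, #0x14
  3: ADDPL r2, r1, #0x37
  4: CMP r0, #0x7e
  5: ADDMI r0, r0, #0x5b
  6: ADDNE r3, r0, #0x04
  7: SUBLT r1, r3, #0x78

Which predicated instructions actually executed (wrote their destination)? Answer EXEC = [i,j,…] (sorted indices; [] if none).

0: ✓ CMP  NZCV=0000
1: ✓ MOVGT  r2←0x25
2: · ADDHI
3: ✓ ADDPL  r2←0x89
4: ✓ CMP  NZCV=1000
5: ✓ ADDMI  r0←0x9a
6: ✓ ADDNE  r3←0x9e
7: ✓ SUBLT  r1←0x26

EXEC = [1,3,5,6,7]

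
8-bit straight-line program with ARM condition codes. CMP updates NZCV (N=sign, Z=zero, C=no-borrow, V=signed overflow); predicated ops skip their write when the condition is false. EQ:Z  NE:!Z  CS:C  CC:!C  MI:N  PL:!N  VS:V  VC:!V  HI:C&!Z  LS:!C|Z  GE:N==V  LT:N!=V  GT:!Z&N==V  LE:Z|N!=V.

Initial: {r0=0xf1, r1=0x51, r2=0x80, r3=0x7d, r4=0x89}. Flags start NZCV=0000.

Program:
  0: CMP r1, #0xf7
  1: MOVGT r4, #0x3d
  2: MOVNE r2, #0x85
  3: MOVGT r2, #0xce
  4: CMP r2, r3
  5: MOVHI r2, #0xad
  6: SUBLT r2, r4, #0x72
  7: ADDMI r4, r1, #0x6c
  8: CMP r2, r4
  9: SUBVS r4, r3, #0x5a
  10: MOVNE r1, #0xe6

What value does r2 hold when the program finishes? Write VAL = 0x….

VAL = 0xcb

[0] flags=0000 → (cmp)
[1] flags=0000 GT?T → r4=0x3d
[2] flags=0000 NE?T → r2=0x85
[3] flags=0000 GT?T → r2=0xce
[4] flags=0011 → (cmp)
[5] flags=0011 HI?T → r2=0xad
[6] flags=0011 LT?T → r2=0xcb
[7] flags=0011 MI?F → skip
[8] flags=1010 → (cmp)
[9] flags=1010 VS?F → skip
[10] flags=1010 NE?T → r1=0xe6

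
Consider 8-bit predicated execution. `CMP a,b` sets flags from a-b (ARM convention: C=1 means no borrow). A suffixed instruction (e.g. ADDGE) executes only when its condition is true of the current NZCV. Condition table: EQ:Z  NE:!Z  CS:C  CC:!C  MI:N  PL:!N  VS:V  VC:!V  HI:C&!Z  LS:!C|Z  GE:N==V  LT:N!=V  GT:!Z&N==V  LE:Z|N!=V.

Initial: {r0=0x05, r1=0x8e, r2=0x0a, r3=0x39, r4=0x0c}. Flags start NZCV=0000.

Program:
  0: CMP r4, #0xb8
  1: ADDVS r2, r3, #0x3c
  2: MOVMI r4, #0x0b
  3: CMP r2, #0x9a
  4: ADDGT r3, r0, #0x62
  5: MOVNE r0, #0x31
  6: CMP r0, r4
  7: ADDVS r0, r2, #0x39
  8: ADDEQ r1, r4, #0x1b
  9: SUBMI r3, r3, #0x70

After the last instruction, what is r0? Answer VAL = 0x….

VAL = 0x31

0: ✓ CMP  NZCV=0000
1: · ADDVS
2: · MOVMI
3: ✓ CMP  NZCV=0000
4: ✓ ADDGT  r3←0x67
5: ✓ MOVNE  r0←0x31
6: ✓ CMP  NZCV=0010
7: · ADDVS
8: · ADDEQ
9: · SUBMI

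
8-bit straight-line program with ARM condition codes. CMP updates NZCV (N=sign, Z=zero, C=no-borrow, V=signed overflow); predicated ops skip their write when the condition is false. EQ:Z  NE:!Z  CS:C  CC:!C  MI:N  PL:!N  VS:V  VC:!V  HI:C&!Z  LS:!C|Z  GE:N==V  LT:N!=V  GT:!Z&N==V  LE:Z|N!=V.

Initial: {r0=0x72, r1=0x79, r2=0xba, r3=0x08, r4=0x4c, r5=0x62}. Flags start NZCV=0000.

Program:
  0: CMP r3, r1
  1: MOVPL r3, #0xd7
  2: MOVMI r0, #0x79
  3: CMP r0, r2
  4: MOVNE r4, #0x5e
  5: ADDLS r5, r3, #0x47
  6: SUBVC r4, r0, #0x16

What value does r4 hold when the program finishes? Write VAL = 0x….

VAL = 0x5e

0: ✓ CMP  NZCV=1000
1: · MOVPL
2: ✓ MOVMI  r0←0x79
3: ✓ CMP  NZCV=1001
4: ✓ MOVNE  r4←0x5e
5: ✓ ADDLS  r5←0x4f
6: · SUBVC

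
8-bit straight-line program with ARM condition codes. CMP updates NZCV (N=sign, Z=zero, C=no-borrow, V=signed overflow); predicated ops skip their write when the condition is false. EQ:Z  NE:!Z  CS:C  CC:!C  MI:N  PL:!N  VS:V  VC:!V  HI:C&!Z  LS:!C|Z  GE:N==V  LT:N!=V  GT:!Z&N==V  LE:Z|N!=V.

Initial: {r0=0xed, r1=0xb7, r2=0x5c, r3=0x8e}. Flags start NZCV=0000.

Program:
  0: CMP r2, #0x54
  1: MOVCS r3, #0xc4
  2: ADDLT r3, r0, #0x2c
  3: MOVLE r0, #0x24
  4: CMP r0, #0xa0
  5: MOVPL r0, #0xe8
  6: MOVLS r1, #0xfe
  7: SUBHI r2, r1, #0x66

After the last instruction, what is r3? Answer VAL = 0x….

[0] flags=0010 → (cmp)
[1] flags=0010 CS?T → r3=0xc4
[2] flags=0010 LT?F → skip
[3] flags=0010 LE?F → skip
[4] flags=0010 → (cmp)
[5] flags=0010 PL?T → r0=0xe8
[6] flags=0010 LS?F → skip
[7] flags=0010 HI?T → r2=0x51

VAL = 0xc4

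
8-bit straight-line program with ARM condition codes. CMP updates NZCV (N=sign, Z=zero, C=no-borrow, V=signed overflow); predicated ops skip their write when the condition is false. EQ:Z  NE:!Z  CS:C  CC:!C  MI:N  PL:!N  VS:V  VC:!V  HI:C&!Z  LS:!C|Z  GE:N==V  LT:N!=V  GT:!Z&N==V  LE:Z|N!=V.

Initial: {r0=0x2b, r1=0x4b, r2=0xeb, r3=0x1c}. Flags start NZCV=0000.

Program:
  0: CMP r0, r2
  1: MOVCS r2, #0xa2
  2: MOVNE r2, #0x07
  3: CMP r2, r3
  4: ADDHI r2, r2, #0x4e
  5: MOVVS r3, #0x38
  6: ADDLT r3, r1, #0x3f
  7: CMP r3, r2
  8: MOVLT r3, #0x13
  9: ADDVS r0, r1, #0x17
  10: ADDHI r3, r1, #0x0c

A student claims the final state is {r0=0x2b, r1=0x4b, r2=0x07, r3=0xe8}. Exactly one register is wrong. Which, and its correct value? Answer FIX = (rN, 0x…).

0: ✓ CMP  NZCV=0000
1: · MOVCS
2: ✓ MOVNE  r2←0x07
3: ✓ CMP  NZCV=1000
4: · ADDHI
5: · MOVVS
6: ✓ ADDLT  r3←0x8a
7: ✓ CMP  NZCV=1010
8: ✓ MOVLT  r3←0x13
9: · ADDVS
10: ✓ ADDHI  r3←0x57

FIX = (r3, 0x57)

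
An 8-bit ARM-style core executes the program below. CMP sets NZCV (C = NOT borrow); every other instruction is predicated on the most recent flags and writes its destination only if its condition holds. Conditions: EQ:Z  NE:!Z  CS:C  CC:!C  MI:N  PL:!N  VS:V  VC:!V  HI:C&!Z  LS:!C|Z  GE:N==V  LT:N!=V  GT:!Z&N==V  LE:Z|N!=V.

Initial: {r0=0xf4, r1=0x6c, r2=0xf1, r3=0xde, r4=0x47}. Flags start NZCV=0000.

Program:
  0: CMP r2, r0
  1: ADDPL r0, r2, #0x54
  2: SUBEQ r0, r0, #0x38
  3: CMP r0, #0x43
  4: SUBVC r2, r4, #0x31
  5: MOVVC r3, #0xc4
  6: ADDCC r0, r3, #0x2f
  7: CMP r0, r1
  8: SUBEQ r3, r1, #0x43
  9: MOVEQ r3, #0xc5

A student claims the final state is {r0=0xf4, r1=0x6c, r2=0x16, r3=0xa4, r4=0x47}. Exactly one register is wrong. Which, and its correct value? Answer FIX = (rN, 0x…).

FIX = (r3, 0xc4)

[0] flags=1000 → (cmp)
[1] flags=1000 PL?F → skip
[2] flags=1000 EQ?F → skip
[3] flags=1010 → (cmp)
[4] flags=1010 VC?T → r2=0x16
[5] flags=1010 VC?T → r3=0xc4
[6] flags=1010 CC?F → skip
[7] flags=1010 → (cmp)
[8] flags=1010 EQ?F → skip
[9] flags=1010 EQ?F → skip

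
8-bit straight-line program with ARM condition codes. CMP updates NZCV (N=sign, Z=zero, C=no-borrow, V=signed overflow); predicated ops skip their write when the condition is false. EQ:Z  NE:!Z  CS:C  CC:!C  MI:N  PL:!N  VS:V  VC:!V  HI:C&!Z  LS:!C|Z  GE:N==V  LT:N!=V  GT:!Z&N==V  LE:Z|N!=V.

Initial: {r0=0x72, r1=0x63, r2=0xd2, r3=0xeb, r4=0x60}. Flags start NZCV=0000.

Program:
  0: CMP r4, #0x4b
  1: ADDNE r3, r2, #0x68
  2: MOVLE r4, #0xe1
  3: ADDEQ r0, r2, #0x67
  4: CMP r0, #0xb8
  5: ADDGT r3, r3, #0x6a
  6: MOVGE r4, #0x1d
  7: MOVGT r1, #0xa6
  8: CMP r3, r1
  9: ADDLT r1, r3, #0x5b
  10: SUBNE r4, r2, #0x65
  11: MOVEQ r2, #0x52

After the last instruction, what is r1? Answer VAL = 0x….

VAL = 0xff

[0] flags=0010 → (cmp)
[1] flags=0010 NE?T → r3=0x3a
[2] flags=0010 LE?F → skip
[3] flags=0010 EQ?F → skip
[4] flags=1001 → (cmp)
[5] flags=1001 GT?T → r3=0xa4
[6] flags=1001 GE?T → r4=0x1d
[7] flags=1001 GT?T → r1=0xa6
[8] flags=1000 → (cmp)
[9] flags=1000 LT?T → r1=0xff
[10] flags=1000 NE?T → r4=0x6d
[11] flags=1000 EQ?F → skip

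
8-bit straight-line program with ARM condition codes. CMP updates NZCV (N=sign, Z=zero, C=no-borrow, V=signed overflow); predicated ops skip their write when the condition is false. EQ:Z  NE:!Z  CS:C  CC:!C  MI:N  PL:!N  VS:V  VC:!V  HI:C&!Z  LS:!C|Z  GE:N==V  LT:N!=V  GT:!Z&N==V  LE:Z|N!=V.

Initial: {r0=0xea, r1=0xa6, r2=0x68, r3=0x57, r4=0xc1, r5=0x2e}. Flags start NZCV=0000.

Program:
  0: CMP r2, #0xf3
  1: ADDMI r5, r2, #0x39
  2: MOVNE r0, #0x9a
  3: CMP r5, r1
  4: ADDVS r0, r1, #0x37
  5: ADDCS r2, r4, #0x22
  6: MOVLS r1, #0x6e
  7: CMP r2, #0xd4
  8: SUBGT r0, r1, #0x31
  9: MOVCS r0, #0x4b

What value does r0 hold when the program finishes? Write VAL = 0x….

VAL = 0x3d

0: ✓ CMP  NZCV=0000
1: · ADDMI
2: ✓ MOVNE  r0←0x9a
3: ✓ CMP  NZCV=1001
4: ✓ ADDVS  r0←0xdd
5: · ADDCS
6: ✓ MOVLS  r1←0x6e
7: ✓ CMP  NZCV=1001
8: ✓ SUBGT  r0←0x3d
9: · MOVCS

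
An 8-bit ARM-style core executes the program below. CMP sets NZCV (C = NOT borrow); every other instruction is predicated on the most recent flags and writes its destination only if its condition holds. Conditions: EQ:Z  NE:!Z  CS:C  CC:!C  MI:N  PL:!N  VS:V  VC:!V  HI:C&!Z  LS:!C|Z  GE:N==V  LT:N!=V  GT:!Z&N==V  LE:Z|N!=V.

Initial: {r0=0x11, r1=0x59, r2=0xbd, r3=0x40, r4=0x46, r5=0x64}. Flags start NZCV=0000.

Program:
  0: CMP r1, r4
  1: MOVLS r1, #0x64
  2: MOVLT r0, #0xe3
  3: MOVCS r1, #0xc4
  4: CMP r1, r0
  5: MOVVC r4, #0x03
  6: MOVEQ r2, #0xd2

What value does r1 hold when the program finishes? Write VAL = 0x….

VAL = 0xc4

0: ✓ CMP  NZCV=0010
1: · MOVLS
2: · MOVLT
3: ✓ MOVCS  r1←0xc4
4: ✓ CMP  NZCV=1010
5: ✓ MOVVC  r4←0x03
6: · MOVEQ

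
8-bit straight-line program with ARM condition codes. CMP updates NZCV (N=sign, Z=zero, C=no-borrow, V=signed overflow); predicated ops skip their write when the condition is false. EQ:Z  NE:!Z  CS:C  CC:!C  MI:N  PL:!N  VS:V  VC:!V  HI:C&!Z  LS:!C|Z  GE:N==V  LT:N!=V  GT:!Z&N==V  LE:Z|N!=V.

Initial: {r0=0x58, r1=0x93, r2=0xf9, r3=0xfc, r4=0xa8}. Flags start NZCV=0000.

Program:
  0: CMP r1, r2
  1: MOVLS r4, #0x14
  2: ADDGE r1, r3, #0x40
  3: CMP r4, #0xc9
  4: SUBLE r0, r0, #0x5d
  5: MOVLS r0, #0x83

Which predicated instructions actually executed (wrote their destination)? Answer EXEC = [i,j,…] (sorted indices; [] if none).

EXEC = [1,5]

[0] flags=1000 → (cmp)
[1] flags=1000 LS?T → r4=0x14
[2] flags=1000 GE?F → skip
[3] flags=0000 → (cmp)
[4] flags=0000 LE?F → skip
[5] flags=0000 LS?T → r0=0x83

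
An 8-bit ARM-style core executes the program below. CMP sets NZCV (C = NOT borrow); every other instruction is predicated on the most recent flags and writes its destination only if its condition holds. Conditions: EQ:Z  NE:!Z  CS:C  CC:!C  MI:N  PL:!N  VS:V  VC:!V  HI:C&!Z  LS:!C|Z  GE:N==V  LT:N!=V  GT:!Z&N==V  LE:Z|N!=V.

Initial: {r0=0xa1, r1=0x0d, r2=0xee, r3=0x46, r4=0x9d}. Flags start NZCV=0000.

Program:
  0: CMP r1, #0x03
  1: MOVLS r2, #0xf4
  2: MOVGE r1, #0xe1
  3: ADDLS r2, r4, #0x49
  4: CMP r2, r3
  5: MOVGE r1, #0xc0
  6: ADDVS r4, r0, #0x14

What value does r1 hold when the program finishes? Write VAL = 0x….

VAL = 0xe1

0: ✓ CMP  NZCV=0010
1: · MOVLS
2: ✓ MOVGE  r1←0xe1
3: · ADDLS
4: ✓ CMP  NZCV=1010
5: · MOVGE
6: · ADDVS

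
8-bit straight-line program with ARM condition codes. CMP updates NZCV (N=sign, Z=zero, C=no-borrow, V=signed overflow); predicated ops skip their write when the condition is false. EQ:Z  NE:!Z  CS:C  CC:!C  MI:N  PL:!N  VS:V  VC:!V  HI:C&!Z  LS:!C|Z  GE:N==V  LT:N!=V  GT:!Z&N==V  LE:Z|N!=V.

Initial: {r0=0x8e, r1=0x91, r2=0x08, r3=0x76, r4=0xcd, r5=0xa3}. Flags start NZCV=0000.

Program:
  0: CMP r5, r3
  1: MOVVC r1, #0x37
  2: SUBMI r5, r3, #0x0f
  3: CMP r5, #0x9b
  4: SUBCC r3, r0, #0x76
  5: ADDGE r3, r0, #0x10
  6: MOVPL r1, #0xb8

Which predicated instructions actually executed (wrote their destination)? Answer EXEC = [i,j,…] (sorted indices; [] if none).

EXEC = [5,6]

[0] flags=0011 → (cmp)
[1] flags=0011 VC?F → skip
[2] flags=0011 MI?F → skip
[3] flags=0010 → (cmp)
[4] flags=0010 CC?F → skip
[5] flags=0010 GE?T → r3=0x9e
[6] flags=0010 PL?T → r1=0xb8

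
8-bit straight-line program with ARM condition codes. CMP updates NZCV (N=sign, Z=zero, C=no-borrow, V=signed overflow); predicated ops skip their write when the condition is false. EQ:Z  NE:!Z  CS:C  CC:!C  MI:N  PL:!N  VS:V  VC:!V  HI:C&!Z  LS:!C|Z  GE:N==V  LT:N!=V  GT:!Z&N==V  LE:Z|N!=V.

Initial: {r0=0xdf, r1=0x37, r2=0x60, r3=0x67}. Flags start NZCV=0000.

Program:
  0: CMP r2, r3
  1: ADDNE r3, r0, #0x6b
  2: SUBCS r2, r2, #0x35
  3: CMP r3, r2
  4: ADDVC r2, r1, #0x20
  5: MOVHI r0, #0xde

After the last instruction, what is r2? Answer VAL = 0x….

VAL = 0x57

0: ✓ CMP  NZCV=1000
1: ✓ ADDNE  r3←0x4a
2: · SUBCS
3: ✓ CMP  NZCV=1000
4: ✓ ADDVC  r2←0x57
5: · MOVHI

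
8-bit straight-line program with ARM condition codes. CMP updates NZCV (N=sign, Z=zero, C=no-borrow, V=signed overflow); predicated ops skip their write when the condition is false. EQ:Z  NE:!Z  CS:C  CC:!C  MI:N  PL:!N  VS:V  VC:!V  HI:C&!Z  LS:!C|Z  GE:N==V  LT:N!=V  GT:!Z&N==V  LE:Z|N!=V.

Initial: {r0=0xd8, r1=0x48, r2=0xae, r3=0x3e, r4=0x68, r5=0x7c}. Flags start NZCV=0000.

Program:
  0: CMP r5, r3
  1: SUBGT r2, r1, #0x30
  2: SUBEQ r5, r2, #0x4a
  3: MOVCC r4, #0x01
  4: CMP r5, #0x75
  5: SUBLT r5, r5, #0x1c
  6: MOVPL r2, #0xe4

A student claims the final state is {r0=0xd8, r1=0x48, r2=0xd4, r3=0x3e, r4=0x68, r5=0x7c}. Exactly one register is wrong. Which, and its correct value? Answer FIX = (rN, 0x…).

FIX = (r2, 0xe4)

[0] flags=0010 → (cmp)
[1] flags=0010 GT?T → r2=0x18
[2] flags=0010 EQ?F → skip
[3] flags=0010 CC?F → skip
[4] flags=0010 → (cmp)
[5] flags=0010 LT?F → skip
[6] flags=0010 PL?T → r2=0xe4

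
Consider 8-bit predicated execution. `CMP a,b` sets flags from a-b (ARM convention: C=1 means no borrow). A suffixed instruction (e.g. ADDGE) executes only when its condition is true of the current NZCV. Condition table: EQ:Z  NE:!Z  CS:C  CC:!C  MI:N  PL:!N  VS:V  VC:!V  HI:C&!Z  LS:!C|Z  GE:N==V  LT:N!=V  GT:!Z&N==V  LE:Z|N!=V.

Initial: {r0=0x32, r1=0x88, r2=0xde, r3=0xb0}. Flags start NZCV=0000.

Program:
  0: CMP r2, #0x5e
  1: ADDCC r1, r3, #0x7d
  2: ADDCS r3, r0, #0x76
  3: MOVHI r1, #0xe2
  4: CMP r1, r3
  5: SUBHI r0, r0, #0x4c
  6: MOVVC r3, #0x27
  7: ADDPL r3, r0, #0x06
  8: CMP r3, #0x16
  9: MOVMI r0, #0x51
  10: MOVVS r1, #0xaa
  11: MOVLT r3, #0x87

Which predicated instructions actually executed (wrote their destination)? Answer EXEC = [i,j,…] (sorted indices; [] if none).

[0] flags=1010 → (cmp)
[1] flags=1010 CC?F → skip
[2] flags=1010 CS?T → r3=0xa8
[3] flags=1010 HI?T → r1=0xe2
[4] flags=0010 → (cmp)
[5] flags=0010 HI?T → r0=0xe6
[6] flags=0010 VC?T → r3=0x27
[7] flags=0010 PL?T → r3=0xec
[8] flags=1010 → (cmp)
[9] flags=1010 MI?T → r0=0x51
[10] flags=1010 VS?F → skip
[11] flags=1010 LT?T → r3=0x87

EXEC = [2,3,5,6,7,9,11]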